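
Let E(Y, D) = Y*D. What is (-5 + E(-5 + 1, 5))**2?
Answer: 625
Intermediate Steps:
E(Y, D) = D*Y
(-5 + E(-5 + 1, 5))**2 = (-5 + 5*(-5 + 1))**2 = (-5 + 5*(-4))**2 = (-5 - 20)**2 = (-25)**2 = 625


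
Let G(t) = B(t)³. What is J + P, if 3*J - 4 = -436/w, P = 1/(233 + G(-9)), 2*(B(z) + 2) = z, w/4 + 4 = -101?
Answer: 6431/3885 ≈ 1.6553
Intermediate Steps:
w = -420 (w = -16 + 4*(-101) = -16 - 404 = -420)
B(z) = -2 + z/2
G(t) = (-2 + t/2)³
P = -8/333 (P = 1/(233 + (-4 - 9)³/8) = 1/(233 + (⅛)*(-13)³) = 1/(233 + (⅛)*(-2197)) = 1/(233 - 2197/8) = 1/(-333/8) = -8/333 ≈ -0.024024)
J = 529/315 (J = 4/3 + (-436/(-420))/3 = 4/3 + (-436*(-1/420))/3 = 4/3 + (⅓)*(109/105) = 4/3 + 109/315 = 529/315 ≈ 1.6794)
J + P = 529/315 - 8/333 = 6431/3885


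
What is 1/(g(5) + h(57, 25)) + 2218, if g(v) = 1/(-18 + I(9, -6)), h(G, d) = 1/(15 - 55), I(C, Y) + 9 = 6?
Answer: 134458/61 ≈ 2204.2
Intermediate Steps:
I(C, Y) = -3 (I(C, Y) = -9 + 6 = -3)
h(G, d) = -1/40 (h(G, d) = 1/(-40) = -1/40)
g(v) = -1/21 (g(v) = 1/(-18 - 3) = 1/(-21) = -1/21)
1/(g(5) + h(57, 25)) + 2218 = 1/(-1/21 - 1/40) + 2218 = 1/(-61/840) + 2218 = -840/61 + 2218 = 134458/61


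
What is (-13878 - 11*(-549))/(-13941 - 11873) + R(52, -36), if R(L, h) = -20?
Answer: -508441/25814 ≈ -19.696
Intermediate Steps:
(-13878 - 11*(-549))/(-13941 - 11873) + R(52, -36) = (-13878 - 11*(-549))/(-13941 - 11873) - 20 = (-13878 + 6039)/(-25814) - 20 = -7839*(-1/25814) - 20 = 7839/25814 - 20 = -508441/25814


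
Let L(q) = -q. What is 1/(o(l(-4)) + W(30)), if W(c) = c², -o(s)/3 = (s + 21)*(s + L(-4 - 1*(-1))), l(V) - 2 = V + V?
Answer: 1/1035 ≈ 0.00096618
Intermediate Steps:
l(V) = 2 + 2*V (l(V) = 2 + (V + V) = 2 + 2*V)
o(s) = -3*(3 + s)*(21 + s) (o(s) = -3*(s + 21)*(s - (-4 - 1*(-1))) = -3*(21 + s)*(s - (-4 + 1)) = -3*(21 + s)*(s - 1*(-3)) = -3*(21 + s)*(s + 3) = -3*(21 + s)*(3 + s) = -3*(3 + s)*(21 + s))
1/(o(l(-4)) + W(30)) = 1/((-189 - 72*(2 + 2*(-4)) - 3*(2 + 2*(-4))²) + 30²) = 1/((-189 - 72*(2 - 8) - 3*(2 - 8)²) + 900) = 1/((-189 - 72*(-6) - 3*(-6)²) + 900) = 1/((-189 + 432 - 3*36) + 900) = 1/((-189 + 432 - 108) + 900) = 1/(135 + 900) = 1/1035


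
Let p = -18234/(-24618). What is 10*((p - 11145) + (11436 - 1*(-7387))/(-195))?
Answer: -17987170978/160017 ≈ -1.1241e+5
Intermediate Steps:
p = 3039/4103 (p = -18234*(-1/24618) = 3039/4103 ≈ 0.74068)
10*((p - 11145) + (11436 - 1*(-7387))/(-195)) = 10*((3039/4103 - 11145) + (11436 - 1*(-7387))/(-195)) = 10*(-45724896/4103 + (11436 + 7387)*(-1/195)) = 10*(-45724896/4103 + 18823*(-1/195)) = 10*(-45724896/4103 - 18823/195) = 10*(-8993585489/800085) = -17987170978/160017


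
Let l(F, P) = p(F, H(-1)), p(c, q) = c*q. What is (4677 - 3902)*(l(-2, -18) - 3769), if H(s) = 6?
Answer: -2930275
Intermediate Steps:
l(F, P) = 6*F (l(F, P) = F*6 = 6*F)
(4677 - 3902)*(l(-2, -18) - 3769) = (4677 - 3902)*(6*(-2) - 3769) = 775*(-12 - 3769) = 775*(-3781) = -2930275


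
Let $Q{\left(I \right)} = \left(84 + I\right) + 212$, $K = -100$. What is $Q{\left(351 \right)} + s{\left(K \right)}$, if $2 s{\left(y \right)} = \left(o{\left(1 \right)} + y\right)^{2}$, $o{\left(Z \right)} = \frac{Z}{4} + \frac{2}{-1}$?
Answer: $\frac{186353}{32} \approx 5823.5$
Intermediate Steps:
$o{\left(Z \right)} = -2 + \frac{Z}{4}$ ($o{\left(Z \right)} = Z \frac{1}{4} + 2 \left(-1\right) = \frac{Z}{4} - 2 = -2 + \frac{Z}{4}$)
$Q{\left(I \right)} = 296 + I$
$s{\left(y \right)} = \frac{\left(- \frac{7}{4} + y\right)^{2}}{2}$ ($s{\left(y \right)} = \frac{\left(\left(-2 + \frac{1}{4} \cdot 1\right) + y\right)^{2}}{2} = \frac{\left(\left(-2 + \frac{1}{4}\right) + y\right)^{2}}{2} = \frac{\left(- \frac{7}{4} + y\right)^{2}}{2}$)
$Q{\left(351 \right)} + s{\left(K \right)} = \left(296 + 351\right) + \frac{\left(-7 + 4 \left(-100\right)\right)^{2}}{32} = 647 + \frac{\left(-7 - 400\right)^{2}}{32} = 647 + \frac{\left(-407\right)^{2}}{32} = 647 + \frac{1}{32} \cdot 165649 = 647 + \frac{165649}{32} = \frac{186353}{32}$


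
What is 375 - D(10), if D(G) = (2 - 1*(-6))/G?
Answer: 1871/5 ≈ 374.20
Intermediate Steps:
D(G) = 8/G (D(G) = (2 + 6)/G = 8/G)
375 - D(10) = 375 - 8/10 = 375 - 1*4/5 = 375 - 4/5 = 1871/5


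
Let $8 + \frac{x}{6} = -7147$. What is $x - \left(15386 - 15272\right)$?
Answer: $-43044$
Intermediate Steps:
$x = -42930$ ($x = -48 + 6 \left(-7147\right) = -48 - 42882 = -42930$)
$x - \left(15386 - 15272\right) = -42930 - \left(15386 - 15272\right) = -42930 - 114 = -43044$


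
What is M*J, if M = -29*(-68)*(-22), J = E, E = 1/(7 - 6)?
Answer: -43384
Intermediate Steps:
E = 1 (E = 1/1 = 1)
J = 1
M = -43384 (M = 1972*(-22) = -43384)
M*J = -43384*1 = -43384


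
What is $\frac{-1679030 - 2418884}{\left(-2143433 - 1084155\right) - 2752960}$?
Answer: $\frac{2048957}{2990274} \approx 0.68521$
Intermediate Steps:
$\frac{-1679030 - 2418884}{\left(-2143433 - 1084155\right) - 2752960} = - \frac{4097914}{-3227588 - 2752960} = - \frac{4097914}{-5980548} = \left(-4097914\right) \left(- \frac{1}{5980548}\right) = \frac{2048957}{2990274}$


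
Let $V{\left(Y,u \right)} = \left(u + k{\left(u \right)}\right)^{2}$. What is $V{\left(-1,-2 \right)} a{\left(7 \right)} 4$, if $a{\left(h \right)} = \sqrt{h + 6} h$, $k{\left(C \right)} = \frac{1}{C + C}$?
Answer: $\frac{567 \sqrt{13}}{4} \approx 511.09$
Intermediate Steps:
$k{\left(C \right)} = \frac{1}{2 C}$
$a{\left(h \right)} = h \sqrt{6 + h}$ ($a{\left(h \right)} = \sqrt{6 + h} h = h \sqrt{6 + h}$)
$V{\left(Y,u \right)} = \left(u + \frac{1}{2 u}\right)^{2}$
$V{\left(-1,-2 \right)} a{\left(7 \right)} 4 = \left(-2 + \frac{1}{2 \left(-2\right)}\right)^{2} \cdot 7 \sqrt{6 + 7} \cdot 4 = \left(-2 + \frac{1}{2} \left(- \frac{1}{2}\right)\right)^{2} \cdot 7 \sqrt{13} \cdot 4 = \left(-2 - \frac{1}{4}\right)^{2} \cdot 7 \sqrt{13} \cdot 4 = \left(- \frac{9}{4}\right)^{2} \cdot 7 \sqrt{13} \cdot 4 = \frac{81 \cdot 7 \sqrt{13}}{16} \cdot 4 = \frac{567 \sqrt{13}}{16} \cdot 4 = \frac{567 \sqrt{13}}{4}$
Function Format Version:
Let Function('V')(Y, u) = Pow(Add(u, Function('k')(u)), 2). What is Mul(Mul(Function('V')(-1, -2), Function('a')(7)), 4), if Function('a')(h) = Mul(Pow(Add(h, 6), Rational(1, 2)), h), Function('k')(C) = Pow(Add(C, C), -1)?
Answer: Mul(Rational(567, 4), Pow(13, Rational(1, 2))) ≈ 511.09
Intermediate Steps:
Function('k')(C) = Mul(Rational(1, 2), Pow(C, -1)) (Function('k')(C) = Pow(Mul(2, C), -1) = Mul(Rational(1, 2), Pow(C, -1)))
Function('a')(h) = Mul(h, Pow(Add(6, h), Rational(1, 2))) (Function('a')(h) = Mul(Pow(Add(6, h), Rational(1, 2)), h) = Mul(h, Pow(Add(6, h), Rational(1, 2))))
Function('V')(Y, u) = Pow(Add(u, Mul(Rational(1, 2), Pow(u, -1))), 2)
Mul(Mul(Function('V')(-1, -2), Function('a')(7)), 4) = Mul(Mul(Pow(Add(-2, Mul(Rational(1, 2), Pow(-2, -1))), 2), Mul(7, Pow(Add(6, 7), Rational(1, 2)))), 4) = Mul(Mul(Pow(Add(-2, Mul(Rational(1, 2), Rational(-1, 2))), 2), Mul(7, Pow(13, Rational(1, 2)))), 4) = Mul(Mul(Pow(Add(-2, Rational(-1, 4)), 2), Mul(7, Pow(13, Rational(1, 2)))), 4) = Mul(Mul(Pow(Rational(-9, 4), 2), Mul(7, Pow(13, Rational(1, 2)))), 4) = Mul(Mul(Rational(81, 16), Mul(7, Pow(13, Rational(1, 2)))), 4) = Mul(Mul(Rational(567, 16), Pow(13, Rational(1, 2))), 4) = Mul(Rational(567, 4), Pow(13, Rational(1, 2)))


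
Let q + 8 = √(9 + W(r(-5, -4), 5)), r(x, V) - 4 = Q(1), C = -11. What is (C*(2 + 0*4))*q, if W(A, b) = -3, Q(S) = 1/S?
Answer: 176 - 22*√6 ≈ 122.11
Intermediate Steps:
r(x, V) = 5 (r(x, V) = 4 + 1/1 = 4 + 1 = 5)
q = -8 + √6 (q = -8 + √(9 - 3) = -8 + √6 ≈ -5.5505)
(C*(2 + 0*4))*q = (-11*(2 + 0*4))*(-8 + √6) = (-11*(2 + 0))*(-8 + √6) = (-11*2)*(-8 + √6) = -22*(-8 + √6) = 176 - 22*√6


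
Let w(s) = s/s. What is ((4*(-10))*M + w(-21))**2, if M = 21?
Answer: 703921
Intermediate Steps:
w(s) = 1
((4*(-10))*M + w(-21))**2 = ((4*(-10))*21 + 1)**2 = (-40*21 + 1)**2 = (-840 + 1)**2 = (-839)**2 = 703921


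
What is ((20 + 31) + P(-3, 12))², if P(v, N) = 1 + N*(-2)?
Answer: 784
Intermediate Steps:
P(v, N) = 1 - 2*N
((20 + 31) + P(-3, 12))² = ((20 + 31) + (1 - 2*12))² = (51 + (1 - 24))² = (51 - 23)² = 28² = 784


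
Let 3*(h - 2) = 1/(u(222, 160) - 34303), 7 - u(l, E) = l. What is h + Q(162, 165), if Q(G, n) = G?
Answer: 16982855/103554 ≈ 164.00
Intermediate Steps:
u(l, E) = 7 - l
h = 207107/103554 (h = 2 + 1/(3*((7 - 1*222) - 34303)) = 2 + 1/(3*((7 - 222) - 34303)) = 2 + 1/(3*(-215 - 34303)) = 2 + (⅓)/(-34518) = 2 + (⅓)*(-1/34518) = 2 - 1/103554 = 207107/103554 ≈ 2.0000)
h + Q(162, 165) = 207107/103554 + 162 = 16982855/103554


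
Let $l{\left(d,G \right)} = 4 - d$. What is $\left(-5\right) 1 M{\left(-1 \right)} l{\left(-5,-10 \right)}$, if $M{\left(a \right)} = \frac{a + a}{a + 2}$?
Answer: $90$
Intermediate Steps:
$M{\left(a \right)} = \frac{2 a}{2 + a}$
$\left(-5\right) 1 M{\left(-1 \right)} l{\left(-5,-10 \right)} = \left(-5\right) 1 \cdot 2 \left(-1\right) \frac{1}{2 - 1} \left(4 - -5\right) = - 5 \cdot 2 \left(-1\right) 1^{-1} \left(4 + 5\right) = - 5 \cdot 2 \left(-1\right) 1 \cdot 9 = \left(-5\right) \left(-2\right) 9 = 10 \cdot 9 = 90$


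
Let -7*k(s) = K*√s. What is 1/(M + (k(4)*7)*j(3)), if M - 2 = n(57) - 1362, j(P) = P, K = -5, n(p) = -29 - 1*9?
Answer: -1/1368 ≈ -0.00073099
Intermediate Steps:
n(p) = -38 (n(p) = -29 - 9 = -38)
k(s) = 5*√s/7 (k(s) = -(-5)*√s/7 = 5*√s/7)
M = -1398 (M = 2 + (-38 - 1362) = 2 - 1400 = -1398)
1/(M + (k(4)*7)*j(3)) = 1/(-1398 + ((5*√4/7)*7)*3) = 1/(-1398 + (((5/7)*2)*7)*3) = 1/(-1398 + ((10/7)*7)*3) = 1/(-1398 + 10*3) = 1/(-1398 + 30) = 1/(-1368) = -1/1368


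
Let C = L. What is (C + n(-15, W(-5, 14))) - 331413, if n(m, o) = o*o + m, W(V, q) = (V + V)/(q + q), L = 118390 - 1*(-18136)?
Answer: -38200767/196 ≈ -1.9490e+5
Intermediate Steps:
L = 136526 (L = 118390 + 18136 = 136526)
W(V, q) = V/q (W(V, q) = (2*V)/((2*q)) = (2*V)*(1/(2*q)) = V/q)
n(m, o) = m + o**2 (n(m, o) = o**2 + m = m + o**2)
C = 136526
(C + n(-15, W(-5, 14))) - 331413 = (136526 + (-15 + (-5/14)**2)) - 331413 = (136526 + (-15 + 25/196)) - 331413 = (136526 - 2915/196) - 331413 = 26756181/196 - 331413 = -38200767/196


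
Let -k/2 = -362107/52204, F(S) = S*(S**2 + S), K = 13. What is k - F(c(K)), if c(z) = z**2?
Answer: -126734505633/26102 ≈ -4.8554e+6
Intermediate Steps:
F(S) = S*(S + S**2)
k = 362107/26102 (k = -(-724214)/52204 = -2*(-362107/52204) = 362107/26102 ≈ 13.873)
k - F(c(K)) = 362107/26102 - (13**2)**2*(1 + 13**2) = 362107/26102 - 169**2*(1 + 169) = 362107/26102 - 28561*170 = 362107/26102 - 1*4855370 = 362107/26102 - 4855370 = -126734505633/26102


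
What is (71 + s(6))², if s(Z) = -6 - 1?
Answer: 4096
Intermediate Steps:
s(Z) = -7
(71 + s(6))² = (71 - 7)² = 64² = 4096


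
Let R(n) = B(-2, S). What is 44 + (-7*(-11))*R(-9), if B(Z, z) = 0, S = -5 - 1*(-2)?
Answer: 44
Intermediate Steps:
S = -3 (S = -5 + 2 = -3)
R(n) = 0
44 + (-7*(-11))*R(-9) = 44 - 7*(-11)*0 = 44 + 77*0 = 44 + 0 = 44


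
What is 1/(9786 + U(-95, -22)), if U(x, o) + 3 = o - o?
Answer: 1/9783 ≈ 0.00010222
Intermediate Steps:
U(x, o) = -3 (U(x, o) = -3 + (o - o) = -3 + 0 = -3)
1/(9786 + U(-95, -22)) = 1/(9786 - 3) = 1/9783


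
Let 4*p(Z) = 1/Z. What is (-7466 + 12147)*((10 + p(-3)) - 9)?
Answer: 51491/12 ≈ 4290.9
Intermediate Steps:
p(Z) = 1/(4*Z)
(-7466 + 12147)*((10 + p(-3)) - 9) = (-7466 + 12147)*((10 + (¼)/(-3)) - 9) = 4681*((10 + (¼)*(-⅓)) - 9) = 4681*((10 - 1/12) - 9) = 4681*(119/12 - 9) = 4681*(11/12) = 51491/12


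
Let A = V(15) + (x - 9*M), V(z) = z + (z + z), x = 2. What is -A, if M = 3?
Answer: -20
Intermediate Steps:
V(z) = 3*z (V(z) = z + 2*z = 3*z)
A = 20 (A = 3*15 + (2 - 9*3) = 45 + (2 - 27) = 45 - 25 = 20)
-A = -1*20 = -20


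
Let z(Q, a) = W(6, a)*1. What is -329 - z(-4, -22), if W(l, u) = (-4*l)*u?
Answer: -857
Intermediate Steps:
W(l, u) = -4*l*u
z(Q, a) = -24*a (z(Q, a) = -4*6*a*1 = -24*a*1 = -24*a)
-329 - z(-4, -22) = -329 - (-24)*(-22) = -329 - 1*528 = -329 - 528 = -857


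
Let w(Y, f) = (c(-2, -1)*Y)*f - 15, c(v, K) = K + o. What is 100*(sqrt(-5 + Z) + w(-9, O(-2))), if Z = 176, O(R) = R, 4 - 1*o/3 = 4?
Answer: -3300 + 300*sqrt(19) ≈ -1992.3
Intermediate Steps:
o = 0 (o = 12 - 3*4 = 12 - 12 = 0)
c(v, K) = K (c(v, K) = K + 0 = K)
w(Y, f) = -15 - Y*f (w(Y, f) = (-Y)*f - 15 = -Y*f - 15 = -15 - Y*f)
100*(sqrt(-5 + Z) + w(-9, O(-2))) = 100*(sqrt(-5 + 176) + (-15 - 1*(-9)*(-2))) = 100*(sqrt(171) + (-15 - 18)) = 100*(3*sqrt(19) - 33) = 100*(-33 + 3*sqrt(19)) = -3300 + 300*sqrt(19)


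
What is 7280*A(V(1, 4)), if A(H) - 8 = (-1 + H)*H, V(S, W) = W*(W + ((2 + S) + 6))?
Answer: 19364800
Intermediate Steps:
V(S, W) = W*(8 + S + W) (V(S, W) = W*(W + (8 + S)) = W*(8 + S + W))
A(H) = 8 + H*(-1 + H) (A(H) = 8 + (-1 + H)*H = 8 + H*(-1 + H))
7280*A(V(1, 4)) = 7280*(8 + (4*(8 + 1 + 4))**2 - 4*(8 + 1 + 4)) = 7280*(8 + (4*13)**2 - 4*13) = 7280*(8 + 52**2 - 1*52) = 7280*(8 + 2704 - 52) = 7280*2660 = 19364800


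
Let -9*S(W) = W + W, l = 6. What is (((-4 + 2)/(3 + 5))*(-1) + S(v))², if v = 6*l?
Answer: 961/16 ≈ 60.063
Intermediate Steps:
v = 36 (v = 6*6 = 36)
S(W) = -2*W/9 (S(W) = -(W + W)/9 = -2*W/9)
(((-4 + 2)/(3 + 5))*(-1) + S(v))² = (((-4 + 2)/(3 + 5))*(-1) - 2/9*36)² = (-2/8*(-1) - 8)² = (-2*⅛*(-1) - 8)² = (-¼*(-1) - 8)² = (¼ - 8)² = (-31/4)² = 961/16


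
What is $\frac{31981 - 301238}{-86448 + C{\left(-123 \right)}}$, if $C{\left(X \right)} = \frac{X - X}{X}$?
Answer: $\frac{269257}{86448} \approx 3.1147$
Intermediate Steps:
$C{\left(X \right)} = 0$ ($C{\left(X \right)} = \frac{0}{X} = 0$)
$\frac{31981 - 301238}{-86448 + C{\left(-123 \right)}} = \frac{31981 - 301238}{-86448 + 0} = - \frac{269257}{-86448} = \left(-269257\right) \left(- \frac{1}{86448}\right) = \frac{269257}{86448}$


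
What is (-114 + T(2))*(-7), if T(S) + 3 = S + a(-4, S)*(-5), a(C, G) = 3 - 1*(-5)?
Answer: 1085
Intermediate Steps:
a(C, G) = 8 (a(C, G) = 3 + 5 = 8)
T(S) = -43 + S (T(S) = -3 + (S + 8*(-5)) = -3 + (S - 40) = -3 + (-40 + S) = -43 + S)
(-114 + T(2))*(-7) = (-114 + (-43 + 2))*(-7) = (-114 - 41)*(-7) = -155*(-7) = 1085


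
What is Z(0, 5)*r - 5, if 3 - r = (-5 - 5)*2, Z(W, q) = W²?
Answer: -5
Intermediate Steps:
r = 23 (r = 3 - (-5 - 5)*2 = 3 - (-10)*2 = 3 - 1*(-20) = 3 + 20 = 23)
Z(0, 5)*r - 5 = 0²*23 - 5 = 0*23 - 5 = 0 - 5 = -5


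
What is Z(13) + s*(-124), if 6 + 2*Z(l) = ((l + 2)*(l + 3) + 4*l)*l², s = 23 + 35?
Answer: 17479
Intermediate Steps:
s = 58
Z(l) = -3 + l²*(4*l + (2 + l)*(3 + l))/2 (Z(l) = -3 + (((l + 2)*(l + 3) + 4*l)*l²)/2 = -3 + (((2 + l)*(3 + l) + 4*l)*l²)/2 = -3 + ((4*l + (2 + l)*(3 + l))*l²)/2 = -3 + (l²*(4*l + (2 + l)*(3 + l)))/2 = -3 + l²*(4*l + (2 + l)*(3 + l))/2)
Z(13) + s*(-124) = (-3 + (½)*13⁴ + 3*13² + (9/2)*13³) + 58*(-124) = (-3 + (½)*28561 + 3*169 + (9/2)*2197) - 7192 = (-3 + 28561/2 + 507 + 19773/2) - 7192 = 24671 - 7192 = 17479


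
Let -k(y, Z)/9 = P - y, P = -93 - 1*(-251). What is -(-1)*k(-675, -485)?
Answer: -7497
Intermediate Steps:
P = 158 (P = -93 + 251 = 158)
k(y, Z) = -1422 + 9*y (k(y, Z) = -9*(158 - y) = -1422 + 9*y)
-(-1)*k(-675, -485) = -(-1)*(-1422 + 9*(-675)) = -(-1)*(-1422 - 6075) = -(-1)*(-7497) = -1*7497 = -7497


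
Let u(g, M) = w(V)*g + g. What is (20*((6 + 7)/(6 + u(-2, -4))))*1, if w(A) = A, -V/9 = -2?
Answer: -65/8 ≈ -8.1250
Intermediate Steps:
V = 18 (V = -9*(-2) = 18)
u(g, M) = 19*g (u(g, M) = 18*g + g = 19*g)
(20*((6 + 7)/(6 + u(-2, -4))))*1 = (20*((6 + 7)/(6 + 19*(-2))))*1 = (20*(13/(6 - 38)))*1 = (20*(13/(-32)))*1 = (20*(13*(-1/32)))*1 = (20*(-13/32))*1 = -65/8*1 = -65/8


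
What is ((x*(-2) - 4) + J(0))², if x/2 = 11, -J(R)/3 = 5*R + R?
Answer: 2304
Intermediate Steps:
J(R) = -18*R (J(R) = -3*(5*R + R) = -18*R)
x = 22 (x = 2*11 = 22)
((x*(-2) - 4) + J(0))² = ((22*(-2) - 4) - 18*0)² = ((-44 - 4) + 0)² = (-48 + 0)² = (-48)² = 2304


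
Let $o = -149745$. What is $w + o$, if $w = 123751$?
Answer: $-25994$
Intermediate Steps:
$w + o = 123751 - 149745 = -25994$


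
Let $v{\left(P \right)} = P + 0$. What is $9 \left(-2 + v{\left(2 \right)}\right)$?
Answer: $0$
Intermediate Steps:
$v{\left(P \right)} = P$
$9 \left(-2 + v{\left(2 \right)}\right) = 9 \left(-2 + 2\right) = 9 \cdot 0 = 0$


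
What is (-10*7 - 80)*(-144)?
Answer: 21600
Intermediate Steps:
(-10*7 - 80)*(-144) = (-70 - 80)*(-144) = -150*(-144) = 21600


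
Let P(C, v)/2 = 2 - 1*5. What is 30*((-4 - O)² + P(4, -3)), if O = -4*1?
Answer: -180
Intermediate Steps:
P(C, v) = -6 (P(C, v) = 2*(2 - 1*5) = 2*(2 - 5) = 2*(-3) = -6)
O = -4
30*((-4 - O)² + P(4, -3)) = 30*((-4 - 1*(-4))² - 6) = 30*((-4 + 4)² - 6) = 30*(0² - 6) = 30*(0 - 6) = 30*(-6) = -180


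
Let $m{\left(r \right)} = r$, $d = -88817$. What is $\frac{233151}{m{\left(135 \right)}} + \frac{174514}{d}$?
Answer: $\frac{6894737659}{3996765} \approx 1725.1$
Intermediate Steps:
$\frac{233151}{m{\left(135 \right)}} + \frac{174514}{d} = \frac{233151}{135} + \frac{174514}{-88817} = 233151 \cdot \frac{1}{135} + 174514 \left(- \frac{1}{88817}\right) = \frac{77717}{45} - \frac{174514}{88817} = \frac{6894737659}{3996765}$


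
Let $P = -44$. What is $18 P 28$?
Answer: $-22176$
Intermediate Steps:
$18 P 28 = 18 \left(-44\right) 28 = \left(-792\right) 28 = -22176$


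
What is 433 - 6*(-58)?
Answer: 781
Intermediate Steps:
433 - 6*(-58) = 433 - 1*(-348) = 433 + 348 = 781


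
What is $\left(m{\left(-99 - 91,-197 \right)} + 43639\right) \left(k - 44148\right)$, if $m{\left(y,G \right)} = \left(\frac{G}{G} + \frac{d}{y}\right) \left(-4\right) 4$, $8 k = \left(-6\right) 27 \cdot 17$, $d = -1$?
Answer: $- \frac{737535036513}{380} \approx -1.9409 \cdot 10^{9}$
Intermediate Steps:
$k = - \frac{1377}{4}$ ($k = \frac{\left(-6\right) 27 \cdot 17}{8} = \frac{\left(-162\right) 17}{8} = \frac{1}{8} \left(-2754\right) = - \frac{1377}{4} \approx -344.25$)
$m{\left(y,G \right)} = -16 + \frac{16}{y}$ ($m{\left(y,G \right)} = \left(\frac{G}{G} - \frac{1}{y}\right) \left(-4\right) 4 = \left(1 - \frac{1}{y}\right) \left(-4\right) 4 = \left(-4 + \frac{4}{y}\right) 4 = -16 + \frac{16}{y}$)
$\left(m{\left(-99 - 91,-197 \right)} + 43639\right) \left(k - 44148\right) = \left(\left(-16 + \frac{16}{-99 - 91}\right) + 43639\right) \left(- \frac{1377}{4} - 44148\right) = \left(\left(-16 + \frac{16}{-99 - 91}\right) + 43639\right) \left(- \frac{177969}{4}\right) = \left(\left(-16 + \frac{16}{-190}\right) + 43639\right) \left(- \frac{177969}{4}\right) = \left(\left(-16 + 16 \left(- \frac{1}{190}\right)\right) + 43639\right) \left(- \frac{177969}{4}\right) = \left(\left(-16 - \frac{8}{95}\right) + 43639\right) \left(- \frac{177969}{4}\right) = \left(- \frac{1528}{95} + 43639\right) \left(- \frac{177969}{4}\right) = \frac{4144177}{95} \left(- \frac{177969}{4}\right) = - \frac{737535036513}{380}$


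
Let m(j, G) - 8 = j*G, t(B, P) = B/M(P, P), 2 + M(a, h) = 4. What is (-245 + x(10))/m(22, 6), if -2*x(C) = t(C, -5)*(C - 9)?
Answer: -99/56 ≈ -1.7679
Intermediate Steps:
M(a, h) = 2 (M(a, h) = -2 + 4 = 2)
t(B, P) = B/2
x(C) = -C*(-9 + C)/4 (x(C) = -C/2*(C - 9)/2 = -C/2*(-9 + C)/2 = -C*(-9 + C)/4)
m(j, G) = 8 + G*j (m(j, G) = 8 + j*G = 8 + G*j)
(-245 + x(10))/m(22, 6) = (-245 + (¼)*10*(9 - 1*10))/(8 + 6*22) = (-245 + (¼)*10*(9 - 10))/(8 + 132) = (-245 + (¼)*10*(-1))/140 = (-245 - 5/2)*(1/140) = -495/2*1/140 = -99/56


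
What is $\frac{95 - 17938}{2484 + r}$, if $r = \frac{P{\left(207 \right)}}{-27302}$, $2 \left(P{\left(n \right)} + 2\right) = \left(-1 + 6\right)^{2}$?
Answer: $- \frac{974299172}{135636315} \approx -7.1832$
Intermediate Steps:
$P{\left(n \right)} = \frac{21}{2}$ ($P{\left(n \right)} = -2 + \frac{\left(-1 + 6\right)^{2}}{2} = -2 + \frac{5^{2}}{2} = -2 + \frac{1}{2} \cdot 25 = -2 + \frac{25}{2} = \frac{21}{2}$)
$r = - \frac{21}{54604}$ ($r = \frac{21}{2 \left(-27302\right)} = \frac{21}{2} \left(- \frac{1}{27302}\right) = - \frac{21}{54604} \approx -0.00038459$)
$\frac{95 - 17938}{2484 + r} = \frac{95 - 17938}{2484 - \frac{21}{54604}} = - \frac{17843}{\frac{135636315}{54604}} = \left(-17843\right) \frac{54604}{135636315} = - \frac{974299172}{135636315}$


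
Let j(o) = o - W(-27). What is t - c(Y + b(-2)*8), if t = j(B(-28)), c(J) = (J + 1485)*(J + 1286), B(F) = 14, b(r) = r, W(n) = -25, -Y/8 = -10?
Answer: -2091111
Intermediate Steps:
Y = 80 (Y = -8*(-10) = 80)
j(o) = 25 + o (j(o) = o - 1*(-25) = o + 25 = 25 + o)
c(J) = (1286 + J)*(1485 + J) (c(J) = (1485 + J)*(1286 + J) = (1286 + J)*(1485 + J))
t = 39 (t = 25 + 14 = 39)
t - c(Y + b(-2)*8) = 39 - (1909710 + (80 - 2*8)² + 2771*(80 - 2*8)) = 39 - (1909710 + (80 - 16)² + 2771*(80 - 16)) = 39 - (1909710 + 64² + 2771*64) = 39 - (1909710 + 4096 + 177344) = 39 - 1*2091150 = 39 - 2091150 = -2091111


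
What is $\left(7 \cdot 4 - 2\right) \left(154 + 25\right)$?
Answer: $4654$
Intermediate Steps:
$\left(7 \cdot 4 - 2\right) \left(154 + 25\right) = \left(28 - 2\right) 179 = 26 \cdot 179 = 4654$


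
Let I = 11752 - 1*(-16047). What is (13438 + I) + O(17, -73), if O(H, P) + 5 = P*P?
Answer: 46561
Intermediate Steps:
O(H, P) = -5 + P**2 (O(H, P) = -5 + P*P = -5 + P**2)
I = 27799 (I = 11752 + 16047 = 27799)
(13438 + I) + O(17, -73) = (13438 + 27799) + (-5 + (-73)**2) = 41237 + (-5 + 5329) = 41237 + 5324 = 46561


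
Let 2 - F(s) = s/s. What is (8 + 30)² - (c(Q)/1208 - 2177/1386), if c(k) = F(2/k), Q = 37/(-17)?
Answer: 172878593/119592 ≈ 1445.6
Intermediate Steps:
Q = -37/17 (Q = 37*(-1/17) = -37/17 ≈ -2.1765)
F(s) = 1 (F(s) = 2 - s/s = 2 - 1*1 = 2 - 1 = 1)
c(k) = 1
(8 + 30)² - (c(Q)/1208 - 2177/1386) = (8 + 30)² - (1/1208 - 2177/1386) = 38² - (1*(1/1208) - 2177*1/1386) = 1444 - (1/1208 - 311/198) = 1444 - 1*(-187745/119592) = 1444 + 187745/119592 = 172878593/119592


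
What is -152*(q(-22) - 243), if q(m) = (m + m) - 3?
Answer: 44080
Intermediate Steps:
q(m) = -3 + 2*m (q(m) = 2*m - 3 = -3 + 2*m)
-152*(q(-22) - 243) = -152*((-3 + 2*(-22)) - 243) = -152*((-3 - 44) - 243) = -152*(-47 - 243) = -152*(-290) = 44080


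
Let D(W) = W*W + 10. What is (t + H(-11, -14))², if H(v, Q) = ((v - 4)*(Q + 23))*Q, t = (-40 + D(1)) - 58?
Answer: 3250809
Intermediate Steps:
D(W) = 10 + W² (D(W) = W² + 10 = 10 + W²)
t = -87 (t = (-40 + (10 + 1²)) - 58 = (-40 + (10 + 1)) - 58 = (-40 + 11) - 58 = -29 - 58 = -87)
H(v, Q) = Q*(-4 + v)*(23 + Q) (H(v, Q) = ((-4 + v)*(23 + Q))*Q = Q*(-4 + v)*(23 + Q))
(t + H(-11, -14))² = (-87 - 14*(-92 - 4*(-14) + 23*(-11) - 14*(-11)))² = (-87 - 14*(-92 + 56 - 253 + 154))² = (-87 - 14*(-135))² = (-87 + 1890)² = 1803² = 3250809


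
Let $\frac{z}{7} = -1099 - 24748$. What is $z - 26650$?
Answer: $-207579$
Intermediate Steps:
$z = -180929$ ($z = 7 \left(-1099 - 24748\right) = 7 \left(-25847\right) = -180929$)
$z - 26650 = -180929 - 26650 = -207579$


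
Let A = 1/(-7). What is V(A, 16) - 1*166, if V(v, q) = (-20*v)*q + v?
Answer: -843/7 ≈ -120.43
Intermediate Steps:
A = -⅐ ≈ -0.14286
V(v, q) = v - 20*q*v (V(v, q) = -20*q*v + v = v - 20*q*v)
V(A, 16) - 1*166 = -(1 - 20*16)/7 - 1*166 = -(1 - 320)/7 - 166 = -⅐*(-319) - 166 = 319/7 - 166 = -843/7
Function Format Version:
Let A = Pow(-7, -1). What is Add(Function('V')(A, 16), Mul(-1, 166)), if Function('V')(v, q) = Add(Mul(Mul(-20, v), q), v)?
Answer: Rational(-843, 7) ≈ -120.43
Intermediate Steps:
A = Rational(-1, 7) ≈ -0.14286
Function('V')(v, q) = Add(v, Mul(-20, q, v)) (Function('V')(v, q) = Add(Mul(-20, q, v), v) = Add(v, Mul(-20, q, v)))
Add(Function('V')(A, 16), Mul(-1, 166)) = Add(Mul(Rational(-1, 7), Add(1, Mul(-20, 16))), Mul(-1, 166)) = Add(Mul(Rational(-1, 7), Add(1, -320)), -166) = Add(Mul(Rational(-1, 7), -319), -166) = Add(Rational(319, 7), -166) = Rational(-843, 7)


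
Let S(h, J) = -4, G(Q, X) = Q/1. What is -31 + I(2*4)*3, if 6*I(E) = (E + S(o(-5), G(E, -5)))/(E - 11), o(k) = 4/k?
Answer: -95/3 ≈ -31.667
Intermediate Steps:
G(Q, X) = Q (G(Q, X) = Q*1 = Q)
I(E) = (-4 + E)/(6*(-11 + E)) (I(E) = ((E - 4)/(E - 11))/6 = ((-4 + E)/(-11 + E))/6 = (-4 + E)/(6*(-11 + E)))
-31 + I(2*4)*3 = -31 + ((-4 + 2*4)/(6*(-11 + 2*4)))*3 = -31 + ((-4 + 8)/(6*(-11 + 8)))*3 = -31 + ((1/6)*4/(-3))*3 = -31 + ((1/6)*(-1/3)*4)*3 = -31 - 2/9*3 = -31 - 2/3 = -95/3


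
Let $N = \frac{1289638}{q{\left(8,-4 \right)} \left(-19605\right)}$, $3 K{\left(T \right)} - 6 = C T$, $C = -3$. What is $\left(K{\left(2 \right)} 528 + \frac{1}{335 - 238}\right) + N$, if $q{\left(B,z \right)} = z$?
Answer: $\frac{62586653}{3803370} \approx 16.456$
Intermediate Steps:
$K{\left(T \right)} = 2 - T$ ($K{\left(T \right)} = 2 + \frac{\left(-3\right) T}{3} = 2 - T$)
$N = \frac{644819}{39210}$ ($N = \frac{1289638}{\left(-4\right) \left(-19605\right)} = \frac{1289638}{78420} = 1289638 \cdot \frac{1}{78420} = \frac{644819}{39210} \approx 16.445$)
$\left(K{\left(2 \right)} 528 + \frac{1}{335 - 238}\right) + N = \left(\left(2 - 2\right) 528 + \frac{1}{335 - 238}\right) + \frac{644819}{39210} = \left(\left(2 - 2\right) 528 + \frac{1}{97}\right) + \frac{644819}{39210} = \left(0 \cdot 528 + \frac{1}{97}\right) + \frac{644819}{39210} = \left(0 + \frac{1}{97}\right) + \frac{644819}{39210} = \frac{1}{97} + \frac{644819}{39210} = \frac{62586653}{3803370}$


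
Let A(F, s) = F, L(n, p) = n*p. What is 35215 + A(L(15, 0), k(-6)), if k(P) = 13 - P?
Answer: 35215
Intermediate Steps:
35215 + A(L(15, 0), k(-6)) = 35215 + 15*0 = 35215 + 0 = 35215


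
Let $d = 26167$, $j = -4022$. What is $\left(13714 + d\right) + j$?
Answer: $35859$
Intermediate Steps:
$\left(13714 + d\right) + j = \left(13714 + 26167\right) - 4022 = 39881 - 4022 = 35859$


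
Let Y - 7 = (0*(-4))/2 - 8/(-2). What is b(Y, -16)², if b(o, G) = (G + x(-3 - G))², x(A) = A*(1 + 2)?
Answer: 279841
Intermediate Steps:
x(A) = 3*A (x(A) = A*3 = 3*A)
Y = 11 (Y = 7 + ((0*(-4))/2 - 8/(-2)) = 7 + (0*(½) - 8*(-½)) = 7 + (0 + 4) = 7 + 4 = 11)
b(o, G) = (-9 - 2*G)² (b(o, G) = (G + 3*(-3 - G))² = (G + (-9 - 3*G))² = (-9 - 2*G)²)
b(Y, -16)² = ((9 + 2*(-16))²)² = ((9 - 32)²)² = ((-23)²)² = 529² = 279841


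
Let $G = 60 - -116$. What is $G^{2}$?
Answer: $30976$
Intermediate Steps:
$G = 176$ ($G = 60 + 116 = 176$)
$G^{2} = 176^{2} = 30976$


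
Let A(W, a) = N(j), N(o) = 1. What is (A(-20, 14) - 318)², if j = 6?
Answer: 100489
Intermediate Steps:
A(W, a) = 1
(A(-20, 14) - 318)² = (1 - 318)² = (-317)² = 100489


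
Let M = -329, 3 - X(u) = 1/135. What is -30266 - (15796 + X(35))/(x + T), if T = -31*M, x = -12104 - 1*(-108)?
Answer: -7340247406/242595 ≈ -30257.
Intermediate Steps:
X(u) = 404/135 (X(u) = 3 - 1/135 = 404/135)
x = -11996 (x = -12104 + 108 = -11996)
T = 10199 (T = -31*(-329) = 10199)
-30266 - (15796 + X(35))/(x + T) = -30266 - (15796 + 404/135)/(-11996 + 10199) = -30266 - 2132864/(135*(-1797)) = -30266 - 2132864*(-1)/(135*1797) = -30266 - 1*(-2132864/242595) = -30266 + 2132864/242595 = -7340247406/242595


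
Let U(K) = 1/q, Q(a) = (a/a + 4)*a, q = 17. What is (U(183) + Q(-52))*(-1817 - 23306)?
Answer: 111018537/17 ≈ 6.5305e+6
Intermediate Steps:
Q(a) = 5*a (Q(a) = (1 + 4)*a = 5*a)
U(K) = 1/17
(U(183) + Q(-52))*(-1817 - 23306) = (1/17 + 5*(-52))*(-1817 - 23306) = (1/17 - 260)*(-25123) = -4419/17*(-25123) = 111018537/17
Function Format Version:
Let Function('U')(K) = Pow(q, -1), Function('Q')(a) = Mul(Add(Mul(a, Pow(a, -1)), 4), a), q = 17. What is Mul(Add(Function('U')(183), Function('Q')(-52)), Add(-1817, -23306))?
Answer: Rational(111018537, 17) ≈ 6.5305e+6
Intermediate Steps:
Function('Q')(a) = Mul(5, a) (Function('Q')(a) = Mul(Add(1, 4), a) = Mul(5, a))
Function('U')(K) = Rational(1, 17) (Function('U')(K) = Pow(17, -1) = Rational(1, 17))
Mul(Add(Function('U')(183), Function('Q')(-52)), Add(-1817, -23306)) = Mul(Add(Rational(1, 17), Mul(5, -52)), Add(-1817, -23306)) = Mul(Add(Rational(1, 17), -260), -25123) = Mul(Rational(-4419, 17), -25123) = Rational(111018537, 17)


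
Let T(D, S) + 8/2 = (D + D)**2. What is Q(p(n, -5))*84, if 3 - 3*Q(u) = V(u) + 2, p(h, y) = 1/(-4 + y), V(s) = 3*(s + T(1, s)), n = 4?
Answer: 112/3 ≈ 37.333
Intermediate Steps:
T(D, S) = -4 + 4*D**2 (T(D, S) = -4 + (D + D)**2 = -4 + (2*D)**2 = -4 + 4*D**2)
V(s) = 3*s (V(s) = 3*(s + (-4 + 4*1**2)) = 3*(s + (-4 + 4*1)) = 3*(s + (-4 + 4)) = 3*(s + 0) = 3*s)
Q(u) = 1/3 - u (Q(u) = 1 - (3*u + 2)/3 = 1 - (2 + 3*u)/3 = 1 + (-2/3 - u) = 1/3 - u)
Q(p(n, -5))*84 = (1/3 - 1/(-4 - 5))*84 = (1/3 - 1/(-9))*84 = (1/3 - 1*(-1/9))*84 = (1/3 + 1/9)*84 = (4/9)*84 = 112/3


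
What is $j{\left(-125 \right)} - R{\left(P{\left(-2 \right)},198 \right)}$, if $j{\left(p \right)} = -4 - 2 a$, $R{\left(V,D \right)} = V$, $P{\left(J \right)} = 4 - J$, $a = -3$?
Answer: $-4$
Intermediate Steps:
$j{\left(p \right)} = 2$ ($j{\left(p \right)} = -4 - -6 = -4 + 6 = 2$)
$j{\left(-125 \right)} - R{\left(P{\left(-2 \right)},198 \right)} = 2 - \left(4 - -2\right) = 2 - \left(4 + 2\right) = 2 - 6 = -4$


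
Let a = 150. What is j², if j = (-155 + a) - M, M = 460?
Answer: 216225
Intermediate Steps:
j = -465 (j = (-155 + 150) - 1*460 = -5 - 460 = -465)
j² = (-465)² = 216225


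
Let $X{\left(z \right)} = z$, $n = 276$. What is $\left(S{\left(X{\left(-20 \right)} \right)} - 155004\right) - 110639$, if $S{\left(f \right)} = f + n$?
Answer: $-265387$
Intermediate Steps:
$S{\left(f \right)} = 276 + f$ ($S{\left(f \right)} = f + 276 = 276 + f$)
$\left(S{\left(X{\left(-20 \right)} \right)} - 155004\right) - 110639 = \left(\left(276 - 20\right) - 155004\right) - 110639 = \left(256 - 155004\right) - 110639 = -154748 - 110639 = -265387$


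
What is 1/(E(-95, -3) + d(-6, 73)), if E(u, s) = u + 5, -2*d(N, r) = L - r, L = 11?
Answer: -1/59 ≈ -0.016949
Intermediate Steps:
d(N, r) = -11/2 + r/2 (d(N, r) = -(11 - r)/2 = -11/2 + r/2)
E(u, s) = 5 + u
1/(E(-95, -3) + d(-6, 73)) = 1/((5 - 95) + (-11/2 + (½)*73)) = 1/(-90 + (-11/2 + 73/2)) = 1/(-90 + 31) = 1/(-59) = -1/59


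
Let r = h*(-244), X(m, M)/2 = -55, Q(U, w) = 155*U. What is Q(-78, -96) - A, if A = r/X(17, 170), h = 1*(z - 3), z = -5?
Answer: -663974/55 ≈ -12072.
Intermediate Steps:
X(m, M) = -110 (X(m, M) = 2*(-55) = -110)
h = -8 (h = 1*(-5 - 3) = 1*(-8) = -8)
r = 1952 (r = -8*(-244) = 1952)
A = -976/55 (A = 1952/(-110) = 1952*(-1/110) = -976/55 ≈ -17.745)
Q(-78, -96) - A = 155*(-78) - 1*(-976/55) = -12090 + 976/55 = -663974/55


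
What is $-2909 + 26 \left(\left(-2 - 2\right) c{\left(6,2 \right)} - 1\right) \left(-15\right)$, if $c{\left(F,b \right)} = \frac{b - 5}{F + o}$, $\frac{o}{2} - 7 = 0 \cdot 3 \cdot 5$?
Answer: $-2753$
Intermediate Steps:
$o = 14$ ($o = 14 + 2 \cdot 0 \cdot 3 \cdot 5 = 14 + 2 \cdot 0 \cdot 5 = 14 + 2 \cdot 0 = 14 + 0 = 14$)
$c{\left(F,b \right)} = \frac{-5 + b}{14 + F}$ ($c{\left(F,b \right)} = \frac{b - 5}{F + 14} = \frac{-5 + b}{14 + F}$)
$-2909 + 26 \left(\left(-2 - 2\right) c{\left(6,2 \right)} - 1\right) \left(-15\right) = -2909 + 26 \left(\left(-2 - 2\right) \frac{-5 + 2}{14 + 6} - 1\right) \left(-15\right) = -2909 + 26 \left(- 4 \cdot \frac{1}{20} \left(-3\right) - 1\right) \left(-15\right) = -2909 + 26 \left(\left(-4\right) \left(- \frac{3}{20}\right) - 1\right) \left(-15\right) = -2909 + 26 \left(\frac{3}{5} - 1\right) \left(-15\right) = -2909 + 26 \left(- \frac{2}{5}\right) \left(-15\right) = -2909 - -156 = -2909 + 156 = -2753$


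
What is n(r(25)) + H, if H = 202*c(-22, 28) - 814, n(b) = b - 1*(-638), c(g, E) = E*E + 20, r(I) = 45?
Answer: 162277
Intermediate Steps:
c(g, E) = 20 + E² (c(g, E) = E² + 20 = 20 + E²)
n(b) = 638 + b (n(b) = b + 638 = 638 + b)
H = 161594 (H = 202*(20 + 28²) - 814 = 202*(20 + 784) - 814 = 202*804 - 814 = 162408 - 814 = 161594)
n(r(25)) + H = (638 + 45) + 161594 = 683 + 161594 = 162277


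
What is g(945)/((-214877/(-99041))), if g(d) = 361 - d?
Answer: -57839944/214877 ≈ -269.18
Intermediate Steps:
g(945)/((-214877/(-99041))) = (361 - 1*945)/((-214877/(-99041))) = (361 - 945)/((-214877*(-1/99041))) = -584/214877/99041 = -584*99041/214877 = -57839944/214877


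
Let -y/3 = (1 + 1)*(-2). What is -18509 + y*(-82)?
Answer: -19493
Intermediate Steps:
y = 12 (y = -3*(1 + 1)*(-2) = -6*(-2) = -3*(-4) = 12)
-18509 + y*(-82) = -18509 + 12*(-82) = -18509 - 984 = -19493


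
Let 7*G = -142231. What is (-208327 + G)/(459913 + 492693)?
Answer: -800260/3334121 ≈ -0.24002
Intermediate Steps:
G = -142231/7 (G = (1/7)*(-142231) = -142231/7 ≈ -20319.)
(-208327 + G)/(459913 + 492693) = (-208327 - 142231/7)/(459913 + 492693) = -1600520/7/952606 = -1600520/7*1/952606 = -800260/3334121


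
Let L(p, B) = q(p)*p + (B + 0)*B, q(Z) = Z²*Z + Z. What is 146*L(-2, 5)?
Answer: 6570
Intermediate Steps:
q(Z) = Z + Z³ (q(Z) = Z³ + Z = Z + Z³)
L(p, B) = B² + p*(p + p³) (L(p, B) = (p + p³)*p + (B + 0)*B = p*(p + p³) + B*B = p*(p + p³) + B² = B² + p*(p + p³))
146*L(-2, 5) = 146*(5² + (-2)² + (-2)⁴) = 146*(25 + 4 + 16) = 146*45 = 6570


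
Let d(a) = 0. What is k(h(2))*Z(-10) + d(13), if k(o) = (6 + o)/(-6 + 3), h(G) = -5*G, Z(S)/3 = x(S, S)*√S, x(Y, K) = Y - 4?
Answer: -56*I*√10 ≈ -177.09*I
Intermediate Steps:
x(Y, K) = -4 + Y
Z(S) = 3*√S*(-4 + S) (Z(S) = 3*((-4 + S)*√S) = 3*(√S*(-4 + S)) = 3*√S*(-4 + S))
k(o) = -2 - o/3 (k(o) = (6 + o)/(-3) = (6 + o)*(-⅓) = -2 - o/3)
k(h(2))*Z(-10) + d(13) = (-2 - (-5)*2/3)*(3*√(-10)*(-4 - 10)) + 0 = (-2 - ⅓*(-10))*(3*(I*√10)*(-14)) + 0 = (-2 + 10/3)*(-42*I*√10) + 0 = 4*(-42*I*√10)/3 + 0 = -56*I*√10 + 0 = -56*I*√10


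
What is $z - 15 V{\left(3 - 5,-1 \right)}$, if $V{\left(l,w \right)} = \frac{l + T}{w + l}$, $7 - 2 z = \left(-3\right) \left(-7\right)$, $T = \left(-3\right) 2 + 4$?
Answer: $-27$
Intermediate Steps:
$T = -2$ ($T = -6 + 4 = -2$)
$z = -7$ ($z = \frac{7}{2} - \frac{\left(-3\right) \left(-7\right)}{2} = \frac{7}{2} - \frac{21}{2} = -7$)
$V{\left(l,w \right)} = \frac{-2 + l}{l + w}$ ($V{\left(l,w \right)} = \frac{l - 2}{w + l} = \frac{-2 + l}{l + w}$)
$z - 15 V{\left(3 - 5,-1 \right)} = -7 - 15 \frac{-2 + \left(3 - 5\right)}{\left(3 - 5\right) - 1} = -7 - 15 \frac{-2 - 2}{-2 - 1} = -7 - 15 \frac{1}{-3} \left(-4\right) = -7 - 15 \left(\left(- \frac{1}{3}\right) \left(-4\right)\right) = -7 - 20 = -27$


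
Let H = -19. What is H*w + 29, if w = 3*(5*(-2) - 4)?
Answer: 827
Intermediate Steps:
w = -42 (w = 3*(-10 - 4) = 3*(-14) = -42)
H*w + 29 = -19*(-42) + 29 = 798 + 29 = 827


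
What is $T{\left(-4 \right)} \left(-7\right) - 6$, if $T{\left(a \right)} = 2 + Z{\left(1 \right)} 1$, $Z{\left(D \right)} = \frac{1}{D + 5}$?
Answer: $- \frac{127}{6} \approx -21.167$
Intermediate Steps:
$Z{\left(D \right)} = \frac{1}{5 + D}$
$T{\left(a \right)} = \frac{13}{6}$ ($T{\left(a \right)} = 2 + \frac{1}{5 + 1} \cdot 1 = 2 + \frac{1}{6} \cdot 1 = 2 + \frac{1}{6} = \frac{13}{6}$)
$T{\left(-4 \right)} \left(-7\right) - 6 = \frac{13}{6} \left(-7\right) - 6 = - \frac{91}{6} - 6 = - \frac{127}{6}$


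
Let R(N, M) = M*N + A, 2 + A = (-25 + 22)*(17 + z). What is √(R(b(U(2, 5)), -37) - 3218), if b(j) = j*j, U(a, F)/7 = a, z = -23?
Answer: I*√10454 ≈ 102.24*I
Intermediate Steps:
U(a, F) = 7*a
A = 16 (A = -2 + (-25 + 22)*(17 - 23) = -2 - 3*(-6) = -2 + 18 = 16)
b(j) = j²
R(N, M) = 16 + M*N (R(N, M) = M*N + 16 = 16 + M*N)
√(R(b(U(2, 5)), -37) - 3218) = √((16 - 37*(7*2)²) - 3218) = √((16 - 37*14²) - 3218) = √((16 - 37*196) - 3218) = √((16 - 7252) - 3218) = √(-7236 - 3218) = √(-10454) = I*√10454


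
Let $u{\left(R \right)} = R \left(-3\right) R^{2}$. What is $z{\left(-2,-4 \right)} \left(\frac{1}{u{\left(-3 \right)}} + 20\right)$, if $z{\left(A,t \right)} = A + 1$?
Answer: $- \frac{1621}{81} \approx -20.012$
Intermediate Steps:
$u{\left(R \right)} = - 3 R^{3}$ ($u{\left(R \right)} = - 3 R R^{2} = - 3 R^{3}$)
$z{\left(A,t \right)} = 1 + A$
$z{\left(-2,-4 \right)} \left(\frac{1}{u{\left(-3 \right)}} + 20\right) = \left(1 - 2\right) \left(\frac{1}{\left(-3\right) \left(-3\right)^{3}} + 20\right) = - (\frac{1}{\left(-3\right) \left(-27\right)} + 20) = - (\frac{1}{81} + 20) = \left(-1\right) \frac{1621}{81} = - \frac{1621}{81}$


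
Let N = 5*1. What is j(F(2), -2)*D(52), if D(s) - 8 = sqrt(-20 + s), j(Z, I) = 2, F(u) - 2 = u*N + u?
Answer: 16 + 8*sqrt(2) ≈ 27.314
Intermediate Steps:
N = 5
F(u) = 2 + 6*u (F(u) = 2 + (u*5 + u) = 2 + (5*u + u) = 2 + 6*u)
D(s) = 8 + sqrt(-20 + s)
j(F(2), -2)*D(52) = 2*(8 + sqrt(-20 + 52)) = 2*(8 + sqrt(32)) = 2*(8 + 4*sqrt(2)) = 16 + 8*sqrt(2)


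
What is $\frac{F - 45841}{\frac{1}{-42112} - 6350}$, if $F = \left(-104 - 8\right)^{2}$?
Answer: $\frac{467401088}{89137067} \approx 5.2436$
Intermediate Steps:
$F = 12544$ ($F = \left(-112\right)^{2} = 12544$)
$\frac{F - 45841}{\frac{1}{-42112} - 6350} = \frac{12544 - 45841}{\frac{1}{-42112} - 6350} = - \frac{33297}{- \frac{1}{42112} - 6350} = - \frac{33297}{- \frac{267411201}{42112}} = \left(-33297\right) \left(- \frac{42112}{267411201}\right) = \frac{467401088}{89137067}$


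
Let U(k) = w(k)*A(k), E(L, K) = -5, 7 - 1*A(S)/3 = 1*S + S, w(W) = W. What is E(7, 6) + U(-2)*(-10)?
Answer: 655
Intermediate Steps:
A(S) = 21 - 6*S (A(S) = 21 - 3*(1*S + S) = 21 - 3*(S + S) = 21 - 6*S)
U(k) = k*(21 - 6*k)
E(7, 6) + U(-2)*(-10) = -5 + (3*(-2)*(7 - 2*(-2)))*(-10) = -5 + (3*(-2)*(7 + 4))*(-10) = -5 + (3*(-2)*11)*(-10) = -5 - 66*(-10) = -5 + 660 = 655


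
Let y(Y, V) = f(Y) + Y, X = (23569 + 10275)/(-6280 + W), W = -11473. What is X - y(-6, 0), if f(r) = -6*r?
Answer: -566434/17753 ≈ -31.906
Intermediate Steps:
X = -33844/17753 (X = (23569 + 10275)/(-6280 - 11473) = 33844/(-17753) = 33844*(-1/17753) = -33844/17753 ≈ -1.9064)
y(Y, V) = -5*Y (y(Y, V) = -6*Y + Y = -5*Y)
X - y(-6, 0) = -33844/17753 - (-5)*(-6) = -33844/17753 - 1*30 = -33844/17753 - 30 = -566434/17753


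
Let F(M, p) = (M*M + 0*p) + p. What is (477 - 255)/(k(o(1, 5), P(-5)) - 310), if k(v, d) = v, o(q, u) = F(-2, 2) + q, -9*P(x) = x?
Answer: -74/101 ≈ -0.73267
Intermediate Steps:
F(M, p) = p + M² (F(M, p) = (M² + 0) + p = M² + p = p + M²)
P(x) = -x/9
o(q, u) = 6 + q (o(q, u) = (2 + (-2)²) + q = (2 + 4) + q = 6 + q)
(477 - 255)/(k(o(1, 5), P(-5)) - 310) = (477 - 255)/((6 + 1) - 310) = 222/(7 - 310) = 222/(-303) = 222*(-1/303) = -74/101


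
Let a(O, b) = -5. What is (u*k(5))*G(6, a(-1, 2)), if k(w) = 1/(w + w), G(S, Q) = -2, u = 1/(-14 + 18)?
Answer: -1/20 ≈ -0.050000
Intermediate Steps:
u = ¼ (u = 1/4 = ¼ ≈ 0.25000)
k(w) = 1/(2*w)
(u*k(5))*G(6, a(-1, 2)) = (((½)/5)/4)*(-2) = (((½)*(⅕))/4)*(-2) = ((¼)*(⅒))*(-2) = (1/40)*(-2) = -1/20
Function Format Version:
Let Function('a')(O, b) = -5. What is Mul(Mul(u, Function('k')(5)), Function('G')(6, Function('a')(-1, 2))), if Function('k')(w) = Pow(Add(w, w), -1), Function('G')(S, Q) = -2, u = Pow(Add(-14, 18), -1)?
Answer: Rational(-1, 20) ≈ -0.050000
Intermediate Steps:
u = Rational(1, 4) (u = Pow(4, -1) = Rational(1, 4) ≈ 0.25000)
Function('k')(w) = Mul(Rational(1, 2), Pow(w, -1)) (Function('k')(w) = Pow(Mul(2, w), -1) = Mul(Rational(1, 2), Pow(w, -1)))
Mul(Mul(u, Function('k')(5)), Function('G')(6, Function('a')(-1, 2))) = Mul(Mul(Rational(1, 4), Mul(Rational(1, 2), Pow(5, -1))), -2) = Mul(Mul(Rational(1, 4), Mul(Rational(1, 2), Rational(1, 5))), -2) = Mul(Mul(Rational(1, 4), Rational(1, 10)), -2) = Mul(Rational(1, 40), -2) = Rational(-1, 20)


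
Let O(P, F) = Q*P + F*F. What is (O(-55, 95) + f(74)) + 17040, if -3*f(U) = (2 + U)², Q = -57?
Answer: 81824/3 ≈ 27275.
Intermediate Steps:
O(P, F) = F² - 57*P (O(P, F) = -57*P + F*F = -57*P + F² = F² - 57*P)
f(U) = -(2 + U)²/3
(O(-55, 95) + f(74)) + 17040 = ((95² - 57*(-55)) - (2 + 74)²/3) + 17040 = ((9025 + 3135) - ⅓*76²) + 17040 = (12160 - ⅓*5776) + 17040 = (12160 - 5776/3) + 17040 = 30704/3 + 17040 = 81824/3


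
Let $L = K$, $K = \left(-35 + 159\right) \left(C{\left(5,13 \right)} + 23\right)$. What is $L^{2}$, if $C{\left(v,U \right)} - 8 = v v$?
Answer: $48219136$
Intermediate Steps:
$C{\left(v,U \right)} = 8 + v^{2}$ ($C{\left(v,U \right)} = 8 + v v = 8 + v^{2}$)
$K = 6944$ ($K = \left(-35 + 159\right) \left(\left(8 + 5^{2}\right) + 23\right) = 124 \left(\left(8 + 25\right) + 23\right) = 124 \left(33 + 23\right) = 124 \cdot 56 = 6944$)
$L = 6944$
$L^{2} = 6944^{2} = 48219136$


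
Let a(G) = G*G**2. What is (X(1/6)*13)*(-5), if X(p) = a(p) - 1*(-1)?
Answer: -14105/216 ≈ -65.301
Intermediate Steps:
a(G) = G**3
X(p) = 1 + p**3 (X(p) = p**3 - 1*(-1) = p**3 + 1 = 1 + p**3)
(X(1/6)*13)*(-5) = ((1 + (1/6)**3)*13)*(-5) = ((1 + 1/216)*13)*(-5) = ((217/216)*13)*(-5) = (2821/216)*(-5) = -14105/216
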